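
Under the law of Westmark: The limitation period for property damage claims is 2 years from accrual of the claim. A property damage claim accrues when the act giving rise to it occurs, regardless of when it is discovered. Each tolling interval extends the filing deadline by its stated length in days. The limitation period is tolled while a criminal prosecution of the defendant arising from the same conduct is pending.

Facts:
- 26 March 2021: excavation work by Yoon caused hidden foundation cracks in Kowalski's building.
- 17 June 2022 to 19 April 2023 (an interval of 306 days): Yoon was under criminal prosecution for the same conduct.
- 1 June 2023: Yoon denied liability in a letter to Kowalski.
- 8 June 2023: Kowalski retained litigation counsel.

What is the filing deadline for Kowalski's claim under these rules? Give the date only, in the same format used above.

26 January 2024

The limitation period began to run on 26 March 2021.
The untolled deadline — 2 years after 26 March 2021 — is 26 March 2023.
The pending criminal prosecution from 17 June 2022 to 19 April 2023 tolled the period for 306 days, extending the deadline to 26 January 2024.
The other events in the timeline have no effect on the limitation period under the stated rules.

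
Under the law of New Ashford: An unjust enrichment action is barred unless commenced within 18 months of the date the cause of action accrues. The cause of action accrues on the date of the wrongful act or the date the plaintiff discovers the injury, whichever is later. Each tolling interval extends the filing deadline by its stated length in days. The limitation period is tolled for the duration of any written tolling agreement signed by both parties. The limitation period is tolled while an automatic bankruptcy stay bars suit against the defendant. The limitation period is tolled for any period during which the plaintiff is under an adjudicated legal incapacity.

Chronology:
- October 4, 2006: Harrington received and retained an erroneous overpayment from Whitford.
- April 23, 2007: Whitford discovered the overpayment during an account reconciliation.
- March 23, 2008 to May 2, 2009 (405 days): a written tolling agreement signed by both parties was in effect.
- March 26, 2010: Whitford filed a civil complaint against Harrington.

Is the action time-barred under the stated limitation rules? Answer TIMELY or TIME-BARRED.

Because discovery on April 23, 2007 post-dates the October 4, 2006 act, accrual under the later-of rule falls on April 23, 2007.
18 months from April 23, 2007 is October 23, 2008.
The written tolling agreement from March 23, 2008 to May 2, 2009 tolled the period for 405 days, extending the deadline to December 2, 2009.
The March 26, 2010 filing falls after the December 2, 2009 deadline; the claim is time-barred.

TIME-BARRED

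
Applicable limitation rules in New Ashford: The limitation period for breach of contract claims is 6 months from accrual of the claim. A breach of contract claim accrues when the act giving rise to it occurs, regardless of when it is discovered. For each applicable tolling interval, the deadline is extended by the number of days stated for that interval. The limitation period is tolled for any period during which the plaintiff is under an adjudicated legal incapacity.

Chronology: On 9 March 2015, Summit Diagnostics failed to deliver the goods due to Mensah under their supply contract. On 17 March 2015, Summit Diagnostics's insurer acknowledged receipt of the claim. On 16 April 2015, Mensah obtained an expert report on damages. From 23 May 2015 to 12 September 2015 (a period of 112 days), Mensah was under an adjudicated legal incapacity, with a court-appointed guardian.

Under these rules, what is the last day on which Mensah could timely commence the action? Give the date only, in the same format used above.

The limitation period began to run on 9 March 2015.
6 months from 9 March 2015 is 9 September 2015.
The period was tolled for 112 days by the plaintiff's legal incapacity (23 May 2015 to 12 September 2015), pushing the deadline to 30 December 2015.
Nothing else in the chronology tolls or restarts the period.

30 December 2015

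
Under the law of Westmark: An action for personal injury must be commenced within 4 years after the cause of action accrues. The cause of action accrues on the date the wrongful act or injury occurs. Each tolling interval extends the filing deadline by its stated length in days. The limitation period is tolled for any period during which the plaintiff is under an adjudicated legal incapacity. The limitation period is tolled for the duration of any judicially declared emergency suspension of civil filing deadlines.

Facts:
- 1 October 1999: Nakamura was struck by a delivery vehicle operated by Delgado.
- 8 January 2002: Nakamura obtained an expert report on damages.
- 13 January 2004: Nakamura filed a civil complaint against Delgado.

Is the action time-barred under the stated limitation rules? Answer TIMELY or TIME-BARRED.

The claim accrued on 1 October 1999, when the wrongful act occurred.
The untolled deadline — 4 years after 1 October 1999 — is 1 October 2003.
The other events in the timeline have no effect on the limitation period under the stated rules.
Nakamura filed on 13 January 2004, after the 1 October 2003 deadline, so the action is time-barred.

TIME-BARRED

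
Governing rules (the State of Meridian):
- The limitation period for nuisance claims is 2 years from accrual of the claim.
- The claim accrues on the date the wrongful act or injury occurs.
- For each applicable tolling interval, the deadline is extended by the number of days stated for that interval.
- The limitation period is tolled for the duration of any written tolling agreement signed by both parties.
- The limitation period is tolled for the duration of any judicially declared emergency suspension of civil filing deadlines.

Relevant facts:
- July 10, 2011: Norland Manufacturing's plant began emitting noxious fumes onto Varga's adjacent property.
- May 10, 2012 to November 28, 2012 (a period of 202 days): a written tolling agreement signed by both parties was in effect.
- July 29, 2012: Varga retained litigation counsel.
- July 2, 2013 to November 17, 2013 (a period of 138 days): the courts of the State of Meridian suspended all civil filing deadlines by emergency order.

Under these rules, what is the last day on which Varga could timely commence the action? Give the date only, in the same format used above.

June 15, 2014

The claim accrued on July 10, 2011, the date of the act.
The untolled deadline — 2 years after July 10, 2011 — is July 10, 2013.
Because the written tolling agreement ran from May 10, 2012 to November 28, 2012, the deadline is extended by 202 days to January 28, 2014.
The emergency suspension of filing deadlines from July 2, 2013 to November 17, 2013 tolled the period for 138 days, extending the deadline to June 15, 2014.
Nothing else in the chronology tolls or restarts the period.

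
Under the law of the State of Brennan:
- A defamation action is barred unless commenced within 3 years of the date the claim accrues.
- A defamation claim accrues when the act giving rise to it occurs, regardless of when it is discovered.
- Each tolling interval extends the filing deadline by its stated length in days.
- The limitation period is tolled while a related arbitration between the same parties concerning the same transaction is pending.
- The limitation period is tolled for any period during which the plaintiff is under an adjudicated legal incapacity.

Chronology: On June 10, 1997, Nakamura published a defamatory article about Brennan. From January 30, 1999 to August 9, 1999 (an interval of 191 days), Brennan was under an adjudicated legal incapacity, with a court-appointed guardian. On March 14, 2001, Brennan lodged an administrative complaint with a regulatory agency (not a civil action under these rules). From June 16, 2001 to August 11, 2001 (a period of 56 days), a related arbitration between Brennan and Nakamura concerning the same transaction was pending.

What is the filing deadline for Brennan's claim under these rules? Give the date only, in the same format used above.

The claim accrued on June 10, 1997, when the wrongful act occurred.
The untolled deadline — 3 years after June 10, 1997 — is June 10, 2000.
Because the plaintiff's legal incapacity ran from January 30, 1999 to August 9, 1999, the deadline is extended by 191 days to December 18, 2000.
The pending related arbitration from June 16, 2001 to August 11, 2001 began after the period had already run on December 18, 2000, so it has no tolling effect.
Nothing else in the chronology tolls or restarts the period.

December 18, 2000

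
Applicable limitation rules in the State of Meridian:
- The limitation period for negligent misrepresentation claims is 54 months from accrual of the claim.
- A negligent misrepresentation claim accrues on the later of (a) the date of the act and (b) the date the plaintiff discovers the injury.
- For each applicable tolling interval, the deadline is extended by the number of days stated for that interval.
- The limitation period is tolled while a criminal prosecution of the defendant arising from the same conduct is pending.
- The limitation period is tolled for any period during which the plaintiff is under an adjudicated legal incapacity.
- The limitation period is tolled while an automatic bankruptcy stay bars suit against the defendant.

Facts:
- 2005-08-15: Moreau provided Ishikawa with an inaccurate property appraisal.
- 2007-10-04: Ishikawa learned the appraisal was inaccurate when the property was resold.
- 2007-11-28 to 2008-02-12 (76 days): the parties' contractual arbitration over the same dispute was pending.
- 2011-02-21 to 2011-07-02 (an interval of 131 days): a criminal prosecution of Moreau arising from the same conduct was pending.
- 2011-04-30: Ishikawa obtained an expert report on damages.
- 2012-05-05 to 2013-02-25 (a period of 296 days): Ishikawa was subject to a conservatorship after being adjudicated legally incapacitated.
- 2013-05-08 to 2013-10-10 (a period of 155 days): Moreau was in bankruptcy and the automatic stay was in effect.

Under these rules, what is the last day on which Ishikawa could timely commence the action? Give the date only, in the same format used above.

Because discovery on 2007-10-04 post-dates the 2005-08-15 act, accrual under the later-of rule falls on 2007-10-04.
The untolled deadline — 54 months after 2007-10-04 — is 2012-04-04.
The period was tolled for 131 days by the pending criminal prosecution (2011-02-21 to 2011-07-02), pushing the deadline to 2012-08-13.
The plaintiff's legal incapacity from 2012-05-05 to 2013-02-25 tolled the period for 296 days, extending the deadline to 2013-06-05.
The period was tolled for 155 days by the automatic bankruptcy stay (2013-05-08 to 2013-10-10), pushing the deadline to 2013-11-07.
The pending related arbitration from 2007-11-28 to 2008-02-12 does not toll the period, because no stated rule makes a pending arbitration a tolling event.
None of the other events listed affects the running of the period under the stated rules.

2013-11-07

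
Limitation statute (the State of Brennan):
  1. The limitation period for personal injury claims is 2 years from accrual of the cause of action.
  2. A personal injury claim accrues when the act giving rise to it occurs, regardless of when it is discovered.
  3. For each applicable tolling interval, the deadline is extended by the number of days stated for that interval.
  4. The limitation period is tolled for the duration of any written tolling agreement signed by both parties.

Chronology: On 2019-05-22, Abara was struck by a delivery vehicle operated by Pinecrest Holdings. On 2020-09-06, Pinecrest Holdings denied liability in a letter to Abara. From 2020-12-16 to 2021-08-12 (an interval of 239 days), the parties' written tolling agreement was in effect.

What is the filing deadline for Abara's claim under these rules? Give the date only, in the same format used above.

2022-01-16

The limitation period began to run on 2019-05-22.
Adding the 2 years base period to 2019-05-22 gives a deadline of 2021-05-22, before any tolling.
The written tolling agreement from 2020-12-16 to 2021-08-12 tolled the period for 239 days, extending the deadline to 2022-01-16.
Nothing else in the chronology tolls or restarts the period.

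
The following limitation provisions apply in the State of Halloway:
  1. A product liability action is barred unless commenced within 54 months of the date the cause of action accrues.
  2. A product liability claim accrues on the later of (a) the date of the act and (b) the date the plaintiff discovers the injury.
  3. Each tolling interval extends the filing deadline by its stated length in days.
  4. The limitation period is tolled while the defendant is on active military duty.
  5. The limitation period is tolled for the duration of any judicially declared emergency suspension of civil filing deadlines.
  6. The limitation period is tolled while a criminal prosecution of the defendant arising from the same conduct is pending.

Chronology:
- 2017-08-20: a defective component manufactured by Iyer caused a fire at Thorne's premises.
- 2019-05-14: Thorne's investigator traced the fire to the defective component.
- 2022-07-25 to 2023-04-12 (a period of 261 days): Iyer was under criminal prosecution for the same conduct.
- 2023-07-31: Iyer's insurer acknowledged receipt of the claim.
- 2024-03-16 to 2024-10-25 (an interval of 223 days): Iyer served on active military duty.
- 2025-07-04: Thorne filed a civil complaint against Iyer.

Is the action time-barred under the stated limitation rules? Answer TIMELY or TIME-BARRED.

The claim accrued on 2019-05-14 — the later of the 2017-08-20 act and the 2019-05-14 discovery.
54 months from 2019-05-14 is 2023-11-14.
The pending criminal prosecution from 2022-07-25 to 2023-04-12 tolled the period for 261 days, extending the deadline to 2024-08-01.
The defendant's active military service from 2024-03-16 to 2024-10-25 tolled the period for 223 days, extending the deadline to 2025-03-12.
None of the other events listed affects the running of the period under the stated rules.
The 2025-07-04 filing falls after the 2025-03-12 deadline; the claim is time-barred.

TIME-BARRED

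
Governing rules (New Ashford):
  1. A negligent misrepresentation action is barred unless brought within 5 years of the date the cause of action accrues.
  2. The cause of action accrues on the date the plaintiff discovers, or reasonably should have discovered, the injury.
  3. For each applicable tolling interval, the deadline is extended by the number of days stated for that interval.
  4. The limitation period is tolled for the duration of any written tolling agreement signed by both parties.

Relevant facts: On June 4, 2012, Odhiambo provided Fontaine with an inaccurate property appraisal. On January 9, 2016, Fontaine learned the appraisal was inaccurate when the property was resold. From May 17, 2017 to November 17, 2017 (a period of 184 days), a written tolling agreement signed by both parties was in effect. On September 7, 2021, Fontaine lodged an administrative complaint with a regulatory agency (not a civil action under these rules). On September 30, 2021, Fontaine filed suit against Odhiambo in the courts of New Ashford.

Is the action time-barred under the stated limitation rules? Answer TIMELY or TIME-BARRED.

Under the discovery rule, the claim accrued on January 9, 2016, when Fontaine discovered the injury — not on the June 4, 2012 date of the underlying act.
Adding the 5 years base period to January 9, 2016 gives a deadline of January 9, 2021, before any tolling.
The written tolling agreement from May 17, 2017 to November 17, 2017 tolled the period for 184 days, extending the deadline to July 12, 2021.
The other events in the timeline have no effect on the limitation period under the stated rules.
Filing on September 30, 2021 missed the July 12, 2021 deadline — the action is time-barred.

TIME-BARRED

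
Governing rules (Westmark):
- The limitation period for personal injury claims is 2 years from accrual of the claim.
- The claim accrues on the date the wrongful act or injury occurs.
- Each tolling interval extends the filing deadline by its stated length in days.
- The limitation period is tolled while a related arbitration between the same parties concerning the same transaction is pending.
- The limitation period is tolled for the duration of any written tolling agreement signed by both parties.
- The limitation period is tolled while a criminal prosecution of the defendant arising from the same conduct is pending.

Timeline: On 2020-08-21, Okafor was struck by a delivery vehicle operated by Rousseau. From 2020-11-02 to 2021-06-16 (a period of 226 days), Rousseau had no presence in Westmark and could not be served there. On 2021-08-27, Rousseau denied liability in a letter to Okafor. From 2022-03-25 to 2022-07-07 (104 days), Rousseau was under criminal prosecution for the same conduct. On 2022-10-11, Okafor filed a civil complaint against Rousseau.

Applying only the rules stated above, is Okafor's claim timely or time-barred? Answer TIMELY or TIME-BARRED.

The limitation period began to run on 2020-08-21.
Adding the 2 years base period to 2020-08-21 gives a deadline of 2022-08-21, before any tolling.
The period was tolled for 104 days by the pending criminal prosecution (2022-03-25 to 2022-07-07), pushing the deadline to 2022-12-03.
No stated provision tolls the period for the defendant's absence, so the interval from 2020-11-02 to 2021-06-16 has no effect on the deadline.
The other events in the timeline have no effect on the limitation period under the stated rules.
The 2022-10-11 filing precedes the 2022-12-03 deadline; the claim is timely.

TIMELY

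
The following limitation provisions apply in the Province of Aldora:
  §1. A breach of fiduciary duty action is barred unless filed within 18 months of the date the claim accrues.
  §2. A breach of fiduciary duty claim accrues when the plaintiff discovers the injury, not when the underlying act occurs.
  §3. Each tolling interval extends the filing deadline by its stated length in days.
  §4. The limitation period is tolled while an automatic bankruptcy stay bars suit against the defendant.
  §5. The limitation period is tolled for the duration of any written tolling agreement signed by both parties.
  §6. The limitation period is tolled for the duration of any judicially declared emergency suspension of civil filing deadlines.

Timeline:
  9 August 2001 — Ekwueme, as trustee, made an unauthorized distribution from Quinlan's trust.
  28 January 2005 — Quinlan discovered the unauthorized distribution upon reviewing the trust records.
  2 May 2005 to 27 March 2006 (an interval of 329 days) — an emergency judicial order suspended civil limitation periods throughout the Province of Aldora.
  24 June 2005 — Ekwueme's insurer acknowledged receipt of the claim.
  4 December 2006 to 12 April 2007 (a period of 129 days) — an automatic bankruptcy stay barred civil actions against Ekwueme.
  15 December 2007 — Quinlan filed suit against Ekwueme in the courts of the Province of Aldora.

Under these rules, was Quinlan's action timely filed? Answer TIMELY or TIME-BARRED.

TIME-BARRED

Accrual is tied to discovery, so the period began on 28 January 2005 rather than on 9 August 2001 when the act occurred.
18 months from 28 January 2005 is 28 July 2006.
Because the emergency suspension of filing deadlines ran from 2 May 2005 to 27 March 2006, the deadline is extended by 329 days to 22 June 2007.
The period was tolled for 129 days by the automatic bankruptcy stay (4 December 2006 to 12 April 2007), pushing the deadline to 29 October 2007.
None of the other events listed affects the running of the period under the stated rules.
Quinlan filed on 15 December 2007, after the 29 October 2007 deadline, so the action is time-barred.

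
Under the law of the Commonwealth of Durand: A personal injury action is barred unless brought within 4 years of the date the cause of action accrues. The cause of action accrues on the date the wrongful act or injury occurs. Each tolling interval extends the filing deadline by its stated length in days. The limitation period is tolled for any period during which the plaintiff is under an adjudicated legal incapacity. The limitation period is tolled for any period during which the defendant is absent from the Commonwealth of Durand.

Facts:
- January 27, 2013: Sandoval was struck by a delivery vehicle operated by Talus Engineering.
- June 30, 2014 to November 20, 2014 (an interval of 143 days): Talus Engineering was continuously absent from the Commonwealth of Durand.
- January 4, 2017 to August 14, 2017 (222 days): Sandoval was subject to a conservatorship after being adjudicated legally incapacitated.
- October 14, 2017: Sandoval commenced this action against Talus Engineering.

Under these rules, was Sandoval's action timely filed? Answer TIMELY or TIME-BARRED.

TIMELY

The claim accrued on January 27, 2013, when the wrongful act occurred.
The untolled deadline — 4 years after January 27, 2013 — is January 27, 2017.
The period was tolled for 143 days by the defendant's absence from the jurisdiction (June 30, 2014 to November 20, 2014), pushing the deadline to June 19, 2017.
Because the plaintiff's legal incapacity ran from January 4, 2017 to August 14, 2017, the deadline is extended by 222 days to January 27, 2018.
The October 14, 2017 filing precedes the January 27, 2018 deadline; the claim is timely.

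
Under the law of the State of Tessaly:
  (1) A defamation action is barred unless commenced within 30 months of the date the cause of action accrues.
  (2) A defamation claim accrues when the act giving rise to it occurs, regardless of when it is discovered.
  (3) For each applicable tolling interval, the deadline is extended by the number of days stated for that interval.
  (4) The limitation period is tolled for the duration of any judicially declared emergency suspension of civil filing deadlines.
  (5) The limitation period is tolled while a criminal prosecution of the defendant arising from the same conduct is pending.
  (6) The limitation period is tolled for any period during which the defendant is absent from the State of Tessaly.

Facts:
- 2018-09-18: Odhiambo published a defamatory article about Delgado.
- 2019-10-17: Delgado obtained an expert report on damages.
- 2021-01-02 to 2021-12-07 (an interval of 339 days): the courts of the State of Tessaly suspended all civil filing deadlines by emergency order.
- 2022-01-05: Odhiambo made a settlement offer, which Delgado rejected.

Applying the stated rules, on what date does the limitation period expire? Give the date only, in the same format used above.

The limitation period began to run on 2018-09-18.
The untolled deadline — 30 months after 2018-09-18 — is 2021-03-18.
The emergency suspension of filing deadlines from 2021-01-02 to 2021-12-07 tolled the period for 339 days, extending the deadline to 2022-02-20.
Nothing else in the chronology tolls or restarts the period.

2022-02-20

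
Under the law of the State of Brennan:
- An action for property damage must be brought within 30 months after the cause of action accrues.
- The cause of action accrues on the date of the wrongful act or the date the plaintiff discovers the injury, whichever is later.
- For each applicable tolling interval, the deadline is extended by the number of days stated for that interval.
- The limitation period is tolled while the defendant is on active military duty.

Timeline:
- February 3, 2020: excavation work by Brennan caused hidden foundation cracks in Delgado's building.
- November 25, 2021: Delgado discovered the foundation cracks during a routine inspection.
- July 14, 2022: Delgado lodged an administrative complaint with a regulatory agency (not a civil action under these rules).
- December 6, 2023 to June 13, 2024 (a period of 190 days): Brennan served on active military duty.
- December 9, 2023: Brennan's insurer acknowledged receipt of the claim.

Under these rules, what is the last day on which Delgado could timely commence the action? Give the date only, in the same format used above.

Because discovery on November 25, 2021 post-dates the February 3, 2020 act, accrual under the later-of rule falls on November 25, 2021.
30 months from November 25, 2021 is May 25, 2024.
Because the defendant's active military service ran from December 6, 2023 to June 13, 2024, the deadline is extended by 190 days to December 1, 2024.
Nothing else in the chronology tolls or restarts the period.

December 1, 2024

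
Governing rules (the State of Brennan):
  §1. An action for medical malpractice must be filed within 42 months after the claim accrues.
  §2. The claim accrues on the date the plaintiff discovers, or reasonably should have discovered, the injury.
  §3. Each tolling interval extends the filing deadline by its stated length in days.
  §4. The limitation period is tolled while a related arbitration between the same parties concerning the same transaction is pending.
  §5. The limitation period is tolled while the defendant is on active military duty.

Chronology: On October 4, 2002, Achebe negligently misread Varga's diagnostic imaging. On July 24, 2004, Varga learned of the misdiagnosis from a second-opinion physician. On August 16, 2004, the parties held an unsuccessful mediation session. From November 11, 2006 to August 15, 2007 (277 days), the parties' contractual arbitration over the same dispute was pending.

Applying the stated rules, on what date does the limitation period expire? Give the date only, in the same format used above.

October 27, 2008

Accrual is tied to discovery, so the period began on July 24, 2004 rather than on October 4, 2002 when the act occurred.
42 months from July 24, 2004 is January 24, 2008.
Because the pending related arbitration ran from November 11, 2006 to August 15, 2007, the deadline is extended by 277 days to October 27, 2008.
The other events in the timeline have no effect on the limitation period under the stated rules.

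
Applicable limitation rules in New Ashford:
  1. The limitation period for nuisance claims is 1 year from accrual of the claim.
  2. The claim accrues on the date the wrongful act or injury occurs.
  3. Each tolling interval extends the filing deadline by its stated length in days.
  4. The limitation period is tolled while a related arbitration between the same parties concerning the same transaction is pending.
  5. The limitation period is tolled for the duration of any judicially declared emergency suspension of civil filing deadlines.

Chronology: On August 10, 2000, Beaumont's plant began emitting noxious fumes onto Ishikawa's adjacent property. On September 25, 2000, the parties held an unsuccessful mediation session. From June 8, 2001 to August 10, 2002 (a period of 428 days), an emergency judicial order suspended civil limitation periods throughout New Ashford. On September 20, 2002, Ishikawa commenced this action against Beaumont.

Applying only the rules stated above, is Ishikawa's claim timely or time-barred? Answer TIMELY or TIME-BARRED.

The claim accrued on August 10, 2000, the date of the act.
The untolled deadline — 1 year after August 10, 2000 — is August 10, 2001.
The period was tolled for 428 days by the emergency suspension of filing deadlines (June 8, 2001 to August 10, 2002), pushing the deadline to October 12, 2002.
The other events in the timeline have no effect on the limitation period under the stated rules.
Ishikawa filed on September 20, 2002, before the October 12, 2002 deadline, so the action is timely.

TIMELY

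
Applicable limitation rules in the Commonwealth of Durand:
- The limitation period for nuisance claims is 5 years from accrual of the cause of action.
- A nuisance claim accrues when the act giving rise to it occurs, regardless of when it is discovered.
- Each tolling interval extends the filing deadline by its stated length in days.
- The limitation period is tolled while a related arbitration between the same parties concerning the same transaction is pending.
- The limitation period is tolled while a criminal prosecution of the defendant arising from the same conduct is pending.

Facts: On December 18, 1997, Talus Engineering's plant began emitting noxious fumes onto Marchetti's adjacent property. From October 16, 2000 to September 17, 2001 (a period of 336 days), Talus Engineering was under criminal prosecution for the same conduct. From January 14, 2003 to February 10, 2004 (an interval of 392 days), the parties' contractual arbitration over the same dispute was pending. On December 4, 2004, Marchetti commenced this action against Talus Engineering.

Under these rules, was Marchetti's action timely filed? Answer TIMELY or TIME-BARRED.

TIMELY

The claim accrued on December 18, 1997, when the wrongful act occurred.
Adding the 5 years base period to December 18, 1997 gives a deadline of December 18, 2002, before any tolling.
The pending criminal prosecution from October 16, 2000 to September 17, 2001 tolled the period for 336 days, extending the deadline to November 19, 2003.
Because the pending related arbitration ran from January 14, 2003 to February 10, 2004, the deadline is extended by 392 days to December 15, 2004.
Marchetti filed on December 4, 2004, before the December 15, 2004 deadline, so the action is timely.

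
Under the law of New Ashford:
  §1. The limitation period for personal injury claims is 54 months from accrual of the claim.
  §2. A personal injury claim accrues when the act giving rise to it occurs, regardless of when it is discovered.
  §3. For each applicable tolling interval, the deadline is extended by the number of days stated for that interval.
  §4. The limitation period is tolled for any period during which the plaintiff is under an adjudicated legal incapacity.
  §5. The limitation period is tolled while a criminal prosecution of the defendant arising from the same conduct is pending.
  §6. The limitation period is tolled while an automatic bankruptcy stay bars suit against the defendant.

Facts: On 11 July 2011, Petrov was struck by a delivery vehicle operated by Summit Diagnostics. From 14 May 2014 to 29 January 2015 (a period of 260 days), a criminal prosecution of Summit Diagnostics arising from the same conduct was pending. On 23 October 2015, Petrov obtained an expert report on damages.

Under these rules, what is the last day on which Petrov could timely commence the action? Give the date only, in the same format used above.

The claim accrued on 11 July 2011, when the wrongful act occurred.
The untolled deadline — 54 months after 11 July 2011 — is 11 January 2016.
The pending criminal prosecution from 14 May 2014 to 29 January 2015 tolled the period for 260 days, extending the deadline to 27 September 2016.
None of the other events listed affects the running of the period under the stated rules.

27 September 2016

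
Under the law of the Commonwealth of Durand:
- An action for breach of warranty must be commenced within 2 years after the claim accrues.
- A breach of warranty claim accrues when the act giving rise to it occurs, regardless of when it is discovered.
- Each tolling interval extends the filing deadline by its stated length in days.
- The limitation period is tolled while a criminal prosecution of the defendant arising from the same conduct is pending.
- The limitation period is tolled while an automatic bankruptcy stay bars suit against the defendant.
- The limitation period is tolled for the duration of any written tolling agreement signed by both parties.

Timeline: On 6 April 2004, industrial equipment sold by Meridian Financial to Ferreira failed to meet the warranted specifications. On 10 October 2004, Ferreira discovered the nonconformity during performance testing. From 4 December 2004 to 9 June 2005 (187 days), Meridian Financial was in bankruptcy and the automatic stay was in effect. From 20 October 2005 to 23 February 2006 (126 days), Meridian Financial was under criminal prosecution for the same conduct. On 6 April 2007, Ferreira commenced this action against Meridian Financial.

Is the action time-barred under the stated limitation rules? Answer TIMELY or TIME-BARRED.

The claim accrued on 6 April 2004, when the wrongful act occurred; under the stated occurrence rule the 10 October 2004 discovery does not delay accrual.
The untolled deadline — 2 years after 6 April 2004 — is 6 April 2006.
The automatic bankruptcy stay from 4 December 2004 to 9 June 2005 tolled the period for 187 days, extending the deadline to 10 October 2006.
Because the pending criminal prosecution ran from 20 October 2005 to 23 February 2006, the deadline is extended by 126 days to 13 February 2007.
The 6 April 2007 filing falls after the 13 February 2007 deadline; the claim is time-barred.

TIME-BARRED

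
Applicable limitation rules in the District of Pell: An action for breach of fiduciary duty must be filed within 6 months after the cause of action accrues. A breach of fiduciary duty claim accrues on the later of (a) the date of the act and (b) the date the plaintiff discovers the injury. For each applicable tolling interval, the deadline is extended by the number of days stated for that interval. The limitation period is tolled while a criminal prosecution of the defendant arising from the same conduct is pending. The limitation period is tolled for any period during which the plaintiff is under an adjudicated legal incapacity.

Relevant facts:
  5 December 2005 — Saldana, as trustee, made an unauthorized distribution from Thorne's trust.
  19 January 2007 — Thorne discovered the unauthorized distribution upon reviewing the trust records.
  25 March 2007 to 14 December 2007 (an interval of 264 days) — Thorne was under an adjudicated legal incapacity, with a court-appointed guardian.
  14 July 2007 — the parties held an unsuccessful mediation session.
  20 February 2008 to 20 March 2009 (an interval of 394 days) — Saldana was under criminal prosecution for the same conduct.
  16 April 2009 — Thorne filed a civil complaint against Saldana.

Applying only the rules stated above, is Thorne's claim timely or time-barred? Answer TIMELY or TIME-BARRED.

TIMELY

Taking the later of the act (5 December 2005) and discovery (19 January 2007), the claim accrued on 19 January 2007.
6 months from 19 January 2007 is 19 July 2007.
The plaintiff's legal incapacity from 25 March 2007 to 14 December 2007 tolled the period for 264 days, extending the deadline to 8 April 2008.
The pending criminal prosecution from 20 February 2008 to 20 March 2009 tolled the period for 394 days, extending the deadline to 7 May 2009.
Nothing else in the chronology tolls or restarts the period.
Thorne filed on 16 April 2009, before the 7 May 2009 deadline, so the action is timely.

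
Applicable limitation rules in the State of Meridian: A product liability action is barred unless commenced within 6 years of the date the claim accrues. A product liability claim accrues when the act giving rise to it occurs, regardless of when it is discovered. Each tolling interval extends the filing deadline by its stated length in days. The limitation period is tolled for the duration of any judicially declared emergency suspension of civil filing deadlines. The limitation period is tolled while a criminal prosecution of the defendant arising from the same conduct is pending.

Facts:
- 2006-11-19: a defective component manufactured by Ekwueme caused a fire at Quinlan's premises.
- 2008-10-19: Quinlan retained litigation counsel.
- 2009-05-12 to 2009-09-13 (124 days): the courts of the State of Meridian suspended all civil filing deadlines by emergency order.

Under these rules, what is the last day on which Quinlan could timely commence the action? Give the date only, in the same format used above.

The limitation period began to run on 2006-11-19.
Adding the 6 years base period to 2006-11-19 gives a deadline of 2012-11-19, before any tolling.
Because the emergency suspension of filing deadlines ran from 2009-05-12 to 2009-09-13, the deadline is extended by 124 days to 2013-03-23.
The other events in the timeline have no effect on the limitation period under the stated rules.

2013-03-23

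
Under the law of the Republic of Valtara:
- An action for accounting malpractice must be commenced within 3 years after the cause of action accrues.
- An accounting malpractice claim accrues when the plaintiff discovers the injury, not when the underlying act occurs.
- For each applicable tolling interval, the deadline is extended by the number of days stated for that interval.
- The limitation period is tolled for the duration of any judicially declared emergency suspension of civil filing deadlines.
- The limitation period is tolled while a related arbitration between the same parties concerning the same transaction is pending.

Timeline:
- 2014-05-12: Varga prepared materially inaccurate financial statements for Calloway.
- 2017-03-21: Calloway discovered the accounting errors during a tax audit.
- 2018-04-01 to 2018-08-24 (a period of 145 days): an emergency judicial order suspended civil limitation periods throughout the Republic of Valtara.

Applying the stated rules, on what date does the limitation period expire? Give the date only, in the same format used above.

2020-08-13

Accrual is tied to discovery, so the period began on 2017-03-21 rather than on 2014-05-12 when the act occurred.
The untolled deadline — 3 years after 2017-03-21 — is 2020-03-21.
Because the emergency suspension of filing deadlines ran from 2018-04-01 to 2018-08-24, the deadline is extended by 145 days to 2020-08-13.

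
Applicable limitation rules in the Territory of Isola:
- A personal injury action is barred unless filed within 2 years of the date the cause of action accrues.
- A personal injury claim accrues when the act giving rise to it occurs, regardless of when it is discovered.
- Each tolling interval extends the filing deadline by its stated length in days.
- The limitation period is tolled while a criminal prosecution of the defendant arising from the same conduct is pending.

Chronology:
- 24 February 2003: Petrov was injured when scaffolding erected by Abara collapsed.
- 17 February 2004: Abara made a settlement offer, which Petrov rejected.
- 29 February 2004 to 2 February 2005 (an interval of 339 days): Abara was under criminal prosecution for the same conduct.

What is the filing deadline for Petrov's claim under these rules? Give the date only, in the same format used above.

29 January 2006

The cause of action accrued on 24 February 2003, the date of the act.
Adding the 2 years base period to 24 February 2003 gives a deadline of 24 February 2005, before any tolling.
The pending criminal prosecution from 29 February 2004 to 2 February 2005 tolled the period for 339 days, extending the deadline to 29 January 2006.
None of the other events listed affects the running of the period under the stated rules.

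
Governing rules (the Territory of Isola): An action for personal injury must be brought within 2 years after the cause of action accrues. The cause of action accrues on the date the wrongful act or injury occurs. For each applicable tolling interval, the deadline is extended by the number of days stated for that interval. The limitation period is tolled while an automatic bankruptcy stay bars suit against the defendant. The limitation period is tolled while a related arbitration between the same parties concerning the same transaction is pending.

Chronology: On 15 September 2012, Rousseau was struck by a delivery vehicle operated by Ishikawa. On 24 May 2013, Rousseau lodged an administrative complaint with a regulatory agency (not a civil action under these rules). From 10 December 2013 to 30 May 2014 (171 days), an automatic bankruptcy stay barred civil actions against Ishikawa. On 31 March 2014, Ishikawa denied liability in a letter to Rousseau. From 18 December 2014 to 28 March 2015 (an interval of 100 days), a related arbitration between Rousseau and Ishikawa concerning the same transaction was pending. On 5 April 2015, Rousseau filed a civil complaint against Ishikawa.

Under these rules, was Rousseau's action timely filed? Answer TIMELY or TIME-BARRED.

The limitation period began to run on 15 September 2012.
2 years from 15 September 2012 is 15 September 2014.
The automatic bankruptcy stay from 10 December 2013 to 30 May 2014 tolled the period for 171 days, extending the deadline to 5 March 2015.
Because the pending related arbitration ran from 18 December 2014 to 28 March 2015, the deadline is extended by 100 days to 13 June 2015.
The other events in the timeline have no effect on the limitation period under the stated rules.
Rousseau filed on 5 April 2015, before the 13 June 2015 deadline, so the action is timely.

TIMELY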